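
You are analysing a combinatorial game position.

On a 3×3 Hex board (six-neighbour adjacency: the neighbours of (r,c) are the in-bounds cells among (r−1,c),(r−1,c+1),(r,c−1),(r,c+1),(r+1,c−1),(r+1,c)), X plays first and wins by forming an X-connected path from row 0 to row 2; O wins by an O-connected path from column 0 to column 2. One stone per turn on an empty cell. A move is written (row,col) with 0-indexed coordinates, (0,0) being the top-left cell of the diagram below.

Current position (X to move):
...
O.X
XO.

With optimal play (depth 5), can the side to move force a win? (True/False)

[.../O.X/XO.] X move#1: (0,0):-1/X../O.X/XO., (0,1):-1/.X./O.X/XO., (0,2):+1/..X/O.X/XO.*, (1,1):+1/.../OXX/XO., (2,2):-1/.../O.X/XOX
[..X/O.X/XO.] O move#2: (0,0):-1/O.X/O.X/XO.*, (0,1):-1/.OX/O.X/XO., (1,1):-1/..X/OOX/XO., (2,2):-1/..X/O.X/XOO
[O.X/O.X/XO.] X move#3: (0,1):+1/OXX/O.X/XO.*, (1,1):+1/O.X/OXX/XO., (2,2):+1/O.X/O.X/XOX
[OXX/O.X/XO.] O move#4: (1,1):-1/OXX/OOX/XO.*, (2,2):-1/OXX/O.X/XOO
[OXX/OOX/XO.] X move#5: (2,2):+1/OXX/OOX/XOX*
[OXX/OOX/XOX] end (terminal -1, O#6); searched .../O.X/XO. to 5

X winning at [.../O.X/XO.]: True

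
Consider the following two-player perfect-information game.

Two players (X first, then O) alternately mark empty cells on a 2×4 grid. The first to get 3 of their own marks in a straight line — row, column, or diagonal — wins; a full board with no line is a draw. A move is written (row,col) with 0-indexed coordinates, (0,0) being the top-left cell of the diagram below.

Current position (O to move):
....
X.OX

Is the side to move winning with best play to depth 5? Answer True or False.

O winning at [..../X.OX]: False

p1 O@[..../X.OX]: (0,0)[O.../X.OX]+0* (0,1)[.O../X.OX]+0 (0,2)[..O./X.OX]+0 (0,3)[...O/X.OX]+0 (1,1)[..../XOOX]+0
p2 X@[O.../X.OX]: (0,1)[OX../X.OX]+0* (0,2)[O.X./X.OX]+0 (0,3)[O..X/X.OX]+0 (1,1)[O.../XXOX]+0
p3 O@[OX../X.OX]: (0,2)[OXO./X.OX]+0* (0,3)[OX.O/X.OX]+0 (1,1)[OX../XOOX]+0
p4 X@[OXO./X.OX]: (0,3)[OXOX/X.OX]+0* (1,1)[OXO./XXOX]+0
p5 O@[OXOX/X.OX]: (1,1)[OXOX/XOOX]+0*
p6 X@[OXOX/XOOX] terminal +0; root [..../X.OX] d5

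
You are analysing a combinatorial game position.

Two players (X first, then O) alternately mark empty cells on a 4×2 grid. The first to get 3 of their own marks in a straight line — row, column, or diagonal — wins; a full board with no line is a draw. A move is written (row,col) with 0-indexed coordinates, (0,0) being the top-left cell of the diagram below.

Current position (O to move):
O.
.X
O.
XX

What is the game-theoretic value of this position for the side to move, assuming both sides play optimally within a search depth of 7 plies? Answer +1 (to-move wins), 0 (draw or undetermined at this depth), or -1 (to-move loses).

ply 1, O at O./.X/O./XX | (0,1)=-1→OO/.X/O./XX; (1,0)=+1→O./OX/O./XX*; (2,1)=+0→O./.X/OO/XX
ply 2: O./OX/O./XX is terminal -1 (X); from O./.X/O./XX depth 7

value(O./.X/O./XX, O) = +1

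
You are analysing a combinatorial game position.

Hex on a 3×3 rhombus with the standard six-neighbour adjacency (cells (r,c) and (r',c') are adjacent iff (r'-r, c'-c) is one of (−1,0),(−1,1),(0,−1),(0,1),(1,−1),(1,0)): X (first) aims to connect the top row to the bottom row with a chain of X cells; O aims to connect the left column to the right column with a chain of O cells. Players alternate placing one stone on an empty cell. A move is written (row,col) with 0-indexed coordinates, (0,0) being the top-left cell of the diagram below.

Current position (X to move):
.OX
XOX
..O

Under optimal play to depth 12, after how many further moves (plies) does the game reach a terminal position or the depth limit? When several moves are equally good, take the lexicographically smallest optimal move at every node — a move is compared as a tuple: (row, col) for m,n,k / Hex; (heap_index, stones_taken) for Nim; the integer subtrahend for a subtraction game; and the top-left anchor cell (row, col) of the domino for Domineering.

PV length from [.OX/XOX/..O]: 3 plies

ply 1, X at .OX/XOX/..O | (0,0)=+1→XOX/XOX/..O*; (2,0)=+1→.OX/XOX/X.O; (2,1)=+1→.OX/XOX/.XO
ply 2, O at XOX/XOX/..O | (2,0)=-1→XOX/XOX/O.O*; (2,1)=-1→XOX/XOX/.OO
ply 3, X at XOX/XOX/O.O | (2,1)=+1→XOX/XOX/OXO*
ply 4: XOX/XOX/OXO is terminal -1 (O); from .OX/XOX/..O depth 12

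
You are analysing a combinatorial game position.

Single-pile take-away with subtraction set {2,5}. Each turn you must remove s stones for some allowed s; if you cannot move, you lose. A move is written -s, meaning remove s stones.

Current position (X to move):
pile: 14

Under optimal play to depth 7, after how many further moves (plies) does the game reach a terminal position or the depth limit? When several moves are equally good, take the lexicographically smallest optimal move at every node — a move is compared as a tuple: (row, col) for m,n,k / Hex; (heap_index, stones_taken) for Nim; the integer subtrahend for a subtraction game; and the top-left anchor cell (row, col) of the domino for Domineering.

PV length from [14]: 4 plies

p1 X@[14]: -2[12]-1* -5[9]-1
p2 O@[12]: -2[10]-1 -5[7]+1*
p3 X@[7]: -2[5]-1* -5[2]-1
p4 O@[5]: -2[3]-1 -5[0]+1*
p5 X@[0] terminal -1; root [14] d7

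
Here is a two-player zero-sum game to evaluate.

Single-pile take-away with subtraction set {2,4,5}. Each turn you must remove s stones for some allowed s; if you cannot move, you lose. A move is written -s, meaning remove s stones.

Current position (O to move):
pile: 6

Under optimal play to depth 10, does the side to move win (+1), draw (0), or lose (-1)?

ply 1, O at 6 | -2=-1→4; -4=-1→2; -5=+1→1*
ply 2: 1 is terminal -1 (X); from 6 depth 10

value(6, O) = +1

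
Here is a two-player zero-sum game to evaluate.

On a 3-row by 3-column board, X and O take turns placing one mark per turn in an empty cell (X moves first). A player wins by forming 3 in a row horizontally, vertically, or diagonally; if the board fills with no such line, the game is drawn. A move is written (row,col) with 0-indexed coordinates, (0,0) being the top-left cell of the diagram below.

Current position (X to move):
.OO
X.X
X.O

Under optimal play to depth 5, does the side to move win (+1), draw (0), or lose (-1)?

ply 1, X at .OO/X.X/X.O | (0,0)=+1→XOO/X.X/X.O*; (1,1)=+1→.OO/XXX/X.O; (2,1)=-1→.OO/X.X/XXO
ply 2: XOO/X.X/X.O is terminal -1 (O); from .OO/X.X/X.O depth 5

value(.OO/X.X/X.O, X) = +1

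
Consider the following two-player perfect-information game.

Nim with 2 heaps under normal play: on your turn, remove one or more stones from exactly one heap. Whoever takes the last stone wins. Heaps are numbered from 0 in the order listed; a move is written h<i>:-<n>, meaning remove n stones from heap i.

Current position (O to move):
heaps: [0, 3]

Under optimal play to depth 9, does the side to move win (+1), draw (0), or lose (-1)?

value((0,3), O) = +1

[(0,3)] O move#1: h1:-1:-1/(0,2), h1:-2:-1/(0,1), h1:-3:+1/(0,0)*
[(0,0)] end (terminal -1, X#2); searched (0,3) to 9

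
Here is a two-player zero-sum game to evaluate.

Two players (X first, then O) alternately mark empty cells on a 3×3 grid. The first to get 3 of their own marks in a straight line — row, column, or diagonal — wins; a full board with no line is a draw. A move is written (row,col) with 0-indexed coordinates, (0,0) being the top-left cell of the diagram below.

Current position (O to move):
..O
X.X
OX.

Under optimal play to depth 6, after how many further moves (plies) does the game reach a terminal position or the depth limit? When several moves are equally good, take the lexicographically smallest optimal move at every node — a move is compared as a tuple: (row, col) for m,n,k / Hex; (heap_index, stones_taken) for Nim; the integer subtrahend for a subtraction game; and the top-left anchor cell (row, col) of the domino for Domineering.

ply 1, O at ..O/X.X/OX. | (0,0)=-1→O.O/X.X/OX.; (0,1)=-1→.OO/X.X/OX.; (1,1)=+1→..O/XOX/OX.*; (2,2)=-1→..O/X.X/OXO
ply 2: ..O/XOX/OX. is terminal -1 (X); from ..O/X.X/OX. depth 6

PV length from [..O/X.X/OX.]: 1 ply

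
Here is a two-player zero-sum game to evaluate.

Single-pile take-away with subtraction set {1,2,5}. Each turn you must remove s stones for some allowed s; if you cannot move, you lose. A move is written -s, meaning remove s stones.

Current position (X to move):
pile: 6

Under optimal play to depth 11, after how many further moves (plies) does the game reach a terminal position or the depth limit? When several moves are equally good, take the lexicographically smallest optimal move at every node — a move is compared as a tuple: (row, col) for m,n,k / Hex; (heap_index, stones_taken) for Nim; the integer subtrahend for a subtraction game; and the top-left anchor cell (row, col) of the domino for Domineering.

PV length from [6]: 4 plies

[6] X move#1: -1:-1/5*, -2:-1/4, -5:-1/1
[5] O move#2: -1:-1/4, -2:+1/3*, -5:+1/0
[3] X move#3: -1:-1/2*, -2:-1/1
[2] O move#4: -1:-1/1, -2:+1/0*
[0] end (terminal -1, X#5); searched 6 to 11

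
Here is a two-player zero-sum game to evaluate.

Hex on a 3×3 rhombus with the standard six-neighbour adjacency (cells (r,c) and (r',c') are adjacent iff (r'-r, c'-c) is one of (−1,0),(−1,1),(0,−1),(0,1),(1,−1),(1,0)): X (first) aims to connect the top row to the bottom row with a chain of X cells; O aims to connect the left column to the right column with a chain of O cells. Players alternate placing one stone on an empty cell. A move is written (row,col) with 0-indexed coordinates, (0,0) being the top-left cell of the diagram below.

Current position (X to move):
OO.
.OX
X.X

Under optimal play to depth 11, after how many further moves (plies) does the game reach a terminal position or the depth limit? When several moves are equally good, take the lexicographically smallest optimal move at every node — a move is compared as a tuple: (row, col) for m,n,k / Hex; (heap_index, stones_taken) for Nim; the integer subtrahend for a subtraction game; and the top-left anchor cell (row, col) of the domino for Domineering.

PV length from [OO./.OX/X.X]: 1 ply

[OO./.OX/X.X] X move#1: (0,2):+1/OOX/.OX/X.X*, (1,0):-1/OO./XOX/X.X, (2,1):-1/OO./.OX/XXX
[OOX/.OX/X.X] end (terminal -1, O#2); searched OO./.OX/X.X to 11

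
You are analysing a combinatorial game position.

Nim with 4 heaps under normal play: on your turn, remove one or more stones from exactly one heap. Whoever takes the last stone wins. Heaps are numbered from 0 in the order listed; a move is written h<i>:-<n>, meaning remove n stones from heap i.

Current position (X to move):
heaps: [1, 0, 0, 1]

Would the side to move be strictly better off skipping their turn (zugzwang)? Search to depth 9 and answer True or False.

zugzwang((1,0,0,1), X) = True

p1 X@[(1,0,0,1)]: h0:-1[(0,0,0,1)]-1* h3:-1[(1,0,0,0)]-1
p2 O@[(0,0,0,1)]: h3:-1[(0,0,0,0)]+1*
p3 X@[(0,0,0,0)] terminal -1; root [(1,0,0,1)] d9
pass branch (O moves first from the same position):
  | p1 O@[(1,0,0,1)]: h0:-1[(0,0,0,1)]-1* h3:-1[(1,0,0,0)]-1
  | p2 X@[(0,0,0,1)]: h3:-1[(0,0,0,0)]+1*
  | p3 O@[(0,0,0,0)] terminal -1; root [(1,0,0,1)] d9
X moving scores -1; X passing scores +1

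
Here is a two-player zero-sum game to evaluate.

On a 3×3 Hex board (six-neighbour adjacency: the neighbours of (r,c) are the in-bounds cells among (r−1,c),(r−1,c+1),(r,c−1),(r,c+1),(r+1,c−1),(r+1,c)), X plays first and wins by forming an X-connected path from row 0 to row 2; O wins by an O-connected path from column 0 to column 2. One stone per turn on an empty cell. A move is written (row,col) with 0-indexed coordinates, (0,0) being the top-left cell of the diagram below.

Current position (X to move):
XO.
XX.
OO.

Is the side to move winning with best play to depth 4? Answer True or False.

X winning at [XO./XX./OO.]: False

[XO./XX./OO.] X move#1: (0,2):-1/XOX/XX./OO.*, (1,2):-1/XO./XXX/OO., (2,2):-1/XO./XX./OOX
[XOX/XX./OO.] O move#2: (1,2):+1/XOX/XXO/OO.*, (2,2):+1/XOX/XX./OOO
[XOX/XXO/OO.] end (terminal -1, X#3); searched XO./XX./OO. to 4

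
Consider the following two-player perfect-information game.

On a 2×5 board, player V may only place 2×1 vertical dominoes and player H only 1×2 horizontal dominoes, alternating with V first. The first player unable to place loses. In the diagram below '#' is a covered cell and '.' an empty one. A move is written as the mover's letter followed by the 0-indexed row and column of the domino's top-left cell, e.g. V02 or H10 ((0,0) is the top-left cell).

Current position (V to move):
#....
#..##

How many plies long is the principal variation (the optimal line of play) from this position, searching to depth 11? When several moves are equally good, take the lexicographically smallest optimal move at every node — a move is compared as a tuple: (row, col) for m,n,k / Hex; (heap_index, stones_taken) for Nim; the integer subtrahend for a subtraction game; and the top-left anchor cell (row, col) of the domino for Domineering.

PV length from [#..../#..##]: 3 plies

ply 1, V at #..../#..## | V01=-1→##.../##.##; V02=+1→#.#../#.###*
ply 2, H at #.#../#.### | H03=-1→#.###/#.###*
ply 3, V at #.###/#.### | V01=+1→#####/#####*
ply 4: #####/##### is terminal -1 (H); from #..../#..## depth 11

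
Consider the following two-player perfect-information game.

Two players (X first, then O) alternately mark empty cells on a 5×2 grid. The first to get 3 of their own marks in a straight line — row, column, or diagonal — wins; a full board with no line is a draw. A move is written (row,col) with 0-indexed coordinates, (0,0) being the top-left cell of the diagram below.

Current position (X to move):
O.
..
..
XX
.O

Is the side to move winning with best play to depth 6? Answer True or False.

X winning at [O./../../XX/.O]: True

ply 1, X at O./../../XX/.O | (0,1)=+0→OX/../../XX/.O; (1,0)=+0→O./X./../XX/.O; (1,1)=+1→O./.X/../XX/.O*; (2,0)=+1→O./../X./XX/.O; (2,1)=+1→O./../.X/XX/.O; (4,0)=+0→O./../../XX/XO
ply 2, O at O./.X/../XX/.O | (0,1)=-1→OO/.X/../XX/.O*; (1,0)=-1→O./OX/../XX/.O; (2,0)=-1→O./.X/O./XX/.O; (2,1)=-1→O./.X/.O/XX/.O; (4,0)=-1→O./.X/../XX/OO
ply 3, X at OO/.X/../XX/.O | (1,0)=+1→OO/XX/../XX/.O*; (2,0)=+1→OO/.X/X./XX/.O; (2,1)=+1→OO/.X/.X/XX/.O; (4,0)=+1→OO/.X/../XX/XO
ply 4, O at OO/XX/../XX/.O | (2,0)=-1→OO/XX/O./XX/.O*; (2,1)=-1→OO/XX/.O/XX/.O; (4,0)=-1→OO/XX/../XX/OO
ply 5, X at OO/XX/O./XX/.O | (2,1)=+1→OO/XX/OX/XX/.O*; (4,0)=+0→OO/XX/O./XX/XO
ply 6: OO/XX/OX/XX/.O is terminal -1 (O); from O./../../XX/.O depth 6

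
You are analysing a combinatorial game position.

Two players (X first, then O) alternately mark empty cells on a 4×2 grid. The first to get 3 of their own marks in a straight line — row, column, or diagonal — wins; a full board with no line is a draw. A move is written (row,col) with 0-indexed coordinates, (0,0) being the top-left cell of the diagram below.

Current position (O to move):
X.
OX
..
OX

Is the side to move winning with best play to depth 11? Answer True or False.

O winning at [X./OX/../OX]: True

[X./OX/../OX] O move#1: (0,1):-1/XO/OX/../OX, (2,0):+1/X./OX/O./OX*, (2,1):+0/X./OX/.O/OX
[X./OX/O./OX] end (terminal -1, X#2); searched X./OX/../OX to 11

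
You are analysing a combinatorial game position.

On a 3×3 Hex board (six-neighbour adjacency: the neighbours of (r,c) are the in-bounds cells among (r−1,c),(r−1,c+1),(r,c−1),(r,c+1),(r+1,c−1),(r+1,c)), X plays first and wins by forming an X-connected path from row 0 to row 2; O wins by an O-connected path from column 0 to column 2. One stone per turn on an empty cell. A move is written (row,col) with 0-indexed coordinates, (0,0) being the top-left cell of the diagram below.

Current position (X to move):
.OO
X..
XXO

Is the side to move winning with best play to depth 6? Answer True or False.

p1 X@[.OO/X../XXO]: (0,0)[XOO/X../XXO]+1* (1,1)[.OO/XX./XXO]-1 (1,2)[.OO/X.X/XXO]-1
p2 O@[XOO/X../XXO] terminal -1; root [.OO/X../XXO] d6

X winning at [.OO/X../XXO]: True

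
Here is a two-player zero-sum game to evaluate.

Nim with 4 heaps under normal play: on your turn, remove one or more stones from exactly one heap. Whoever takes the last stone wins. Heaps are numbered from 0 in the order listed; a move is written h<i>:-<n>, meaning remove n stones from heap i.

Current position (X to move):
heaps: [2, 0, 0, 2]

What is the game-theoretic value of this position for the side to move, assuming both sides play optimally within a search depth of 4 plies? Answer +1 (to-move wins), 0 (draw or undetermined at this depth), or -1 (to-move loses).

value((2,0,0,2), X) = -1

[(2,0,0,2)] X move#1: h0:-1:-1/(1,0,0,2)*, h0:-2:-1/(0,0,0,2), h3:-1:-1/(2,0,0,1), h3:-2:-1/(2,0,0,0)
[(1,0,0,2)] O move#2: h0:-1:-1/(0,0,0,2), h3:-1:+1/(1,0,0,1)*, h3:-2:-1/(1,0,0,0)
[(1,0,0,1)] X move#3: h0:-1:-1/(0,0,0,1)*, h3:-1:-1/(1,0,0,0)
[(0,0,0,1)] O move#4: h3:-1:+1/(0,0,0,0)*
[(0,0,0,0)] end (terminal -1, X#5); searched (2,0,0,2) to 4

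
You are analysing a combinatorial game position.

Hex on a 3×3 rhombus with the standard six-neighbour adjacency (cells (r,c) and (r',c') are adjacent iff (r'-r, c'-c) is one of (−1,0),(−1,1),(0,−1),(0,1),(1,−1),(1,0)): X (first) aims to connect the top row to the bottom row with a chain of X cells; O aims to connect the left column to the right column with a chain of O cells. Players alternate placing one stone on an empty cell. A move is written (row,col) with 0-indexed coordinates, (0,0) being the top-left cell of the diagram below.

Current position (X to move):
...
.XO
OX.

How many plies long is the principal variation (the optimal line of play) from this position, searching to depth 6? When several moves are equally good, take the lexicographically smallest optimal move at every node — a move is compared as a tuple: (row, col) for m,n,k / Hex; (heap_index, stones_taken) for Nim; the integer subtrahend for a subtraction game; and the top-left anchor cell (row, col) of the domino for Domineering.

[.../.XO/OX.] X move#1: (0,0):+1/X../.XO/OX.*, (0,1):+1/.X./.XO/OX., (0,2):+1/..X/.XO/OX., (1,0):+1/.../XXO/OX., (2,2):+1/.../.XO/OXX
[X../.XO/OX.] O move#2: (0,1):-1/XO./.XO/OX.*, (0,2):-1/X.O/.XO/OX., (1,0):-1/X../OXO/OX., (2,2):-1/X../.XO/OXO
[XO./.XO/OX.] X move#3: (0,2):+1/XOX/.XO/OX.*, (1,0):+1/XO./XXO/OX., (2,2):+1/XO./.XO/OXX
[XOX/.XO/OX.] end (terminal -1, O#4); searched .../.XO/OX. to 6

PV length from [.../.XO/OX.]: 3 plies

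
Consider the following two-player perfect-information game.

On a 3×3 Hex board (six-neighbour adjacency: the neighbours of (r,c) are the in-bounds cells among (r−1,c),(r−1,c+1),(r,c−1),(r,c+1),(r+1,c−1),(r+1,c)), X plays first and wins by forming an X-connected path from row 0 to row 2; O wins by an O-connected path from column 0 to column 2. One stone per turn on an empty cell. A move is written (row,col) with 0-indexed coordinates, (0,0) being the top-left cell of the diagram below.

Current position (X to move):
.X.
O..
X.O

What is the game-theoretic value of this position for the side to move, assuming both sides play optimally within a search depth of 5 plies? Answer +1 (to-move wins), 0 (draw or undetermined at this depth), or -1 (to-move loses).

value(.X./O../X.O, X) = +1

ply 1, X at .X./O../X.O | (0,0)=-1→XX./O../X.O; (0,2)=-1→.XX/O../X.O; (1,1)=+1→.X./OX./X.O*; (1,2)=-1→.X./O.X/X.O; (2,1)=-1→.X./O../XXO
ply 2: .X./OX./X.O is terminal -1 (O); from .X./O../X.O depth 5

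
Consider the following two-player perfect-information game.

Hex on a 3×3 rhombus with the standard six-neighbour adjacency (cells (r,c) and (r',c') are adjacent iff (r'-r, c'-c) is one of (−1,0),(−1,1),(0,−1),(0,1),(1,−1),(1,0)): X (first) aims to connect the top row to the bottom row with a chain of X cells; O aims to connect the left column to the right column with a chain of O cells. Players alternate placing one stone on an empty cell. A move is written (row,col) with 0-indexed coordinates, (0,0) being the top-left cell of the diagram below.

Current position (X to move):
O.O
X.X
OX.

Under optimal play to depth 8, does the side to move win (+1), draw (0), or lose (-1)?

ply 1, X at O.O/X.X/OX. | (0,1)=-1→OXO/X.X/OX.*; (1,1)=-1→O.O/XXX/OX.; (2,2)=-1→O.O/X.X/OXX
ply 2, O at OXO/X.X/OX. | (1,1)=+1→OXO/XOX/OX.*; (2,2)=-1→OXO/X.X/OXO
ply 3: OXO/XOX/OX. is terminal -1 (X); from O.O/X.X/OX. depth 8

value(O.O/X.X/OX., X) = -1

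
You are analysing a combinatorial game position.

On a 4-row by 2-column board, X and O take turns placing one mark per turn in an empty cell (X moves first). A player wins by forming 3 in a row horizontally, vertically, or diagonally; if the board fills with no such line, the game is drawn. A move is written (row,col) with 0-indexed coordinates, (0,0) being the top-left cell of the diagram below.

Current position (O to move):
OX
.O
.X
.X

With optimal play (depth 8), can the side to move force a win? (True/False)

[OX/.O/.X/.X] O move#1: (1,0):+0/OX/OO/.X/.X*, (2,0):+0/OX/.O/OX/.X, (3,0):+0/OX/.O/.X/OX
[OX/OO/.X/.X] X move#2: (2,0):+0/OX/OO/XX/.X*, (3,0):-1/OX/OO/.X/XX
[OX/OO/XX/.X] O move#3: (3,0):+0/OX/OO/XX/OX*
[OX/OO/XX/OX] end (terminal +0, X#4); searched OX/.O/.X/.X to 8

O winning at [OX/.O/.X/.X]: False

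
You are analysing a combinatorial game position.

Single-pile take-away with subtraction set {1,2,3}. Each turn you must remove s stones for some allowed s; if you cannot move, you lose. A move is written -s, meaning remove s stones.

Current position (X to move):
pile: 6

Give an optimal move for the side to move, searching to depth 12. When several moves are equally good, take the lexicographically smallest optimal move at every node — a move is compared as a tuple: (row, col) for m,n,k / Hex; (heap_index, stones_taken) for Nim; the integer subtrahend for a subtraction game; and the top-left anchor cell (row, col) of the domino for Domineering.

ply 1, X at 6 | -1=-1→5; -2=+1→4*; -3=-1→3
ply 2, O at 4 | -1=-1→3*; -2=-1→2; -3=-1→1
ply 3, X at 3 | -1=-1→2; -2=-1→1; -3=+1→0*
ply 4: 0 is terminal -1 (O); from 6 depth 12

X's best at [6]: -2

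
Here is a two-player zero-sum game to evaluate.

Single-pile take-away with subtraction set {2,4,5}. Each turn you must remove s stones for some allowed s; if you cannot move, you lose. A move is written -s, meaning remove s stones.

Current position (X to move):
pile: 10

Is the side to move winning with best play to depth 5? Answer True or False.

[10] X move#1: -2:+1/8*, -4:-1/6, -5:-1/5
[8] O move#2: -2:-1/6*, -4:-1/4, -5:-1/3
[6] X move#3: -2:-1/4, -4:-1/2, -5:+1/1*
[1] end (terminal -1, O#4); searched 10 to 5

X winning at [10]: True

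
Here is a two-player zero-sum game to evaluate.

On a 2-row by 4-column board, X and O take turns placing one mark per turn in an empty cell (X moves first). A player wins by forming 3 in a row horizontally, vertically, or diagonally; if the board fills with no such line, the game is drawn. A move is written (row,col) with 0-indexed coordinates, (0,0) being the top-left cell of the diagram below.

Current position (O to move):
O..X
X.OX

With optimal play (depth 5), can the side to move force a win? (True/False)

O winning at [O..X/X.OX]: False

ply 1, O at O..X/X.OX | (0,1)=+0→OO.X/X.OX*; (0,2)=+0→O.OX/X.OX; (1,1)=+0→O..X/XOOX
ply 2, X at OO.X/X.OX | (0,2)=+0→OOXX/X.OX*; (1,1)=-1→OO.X/XXOX
ply 3, O at OOXX/X.OX | (1,1)=+0→OOXX/XOOX*
ply 4: OOXX/XOOX is terminal +0 (X); from O..X/X.OX depth 5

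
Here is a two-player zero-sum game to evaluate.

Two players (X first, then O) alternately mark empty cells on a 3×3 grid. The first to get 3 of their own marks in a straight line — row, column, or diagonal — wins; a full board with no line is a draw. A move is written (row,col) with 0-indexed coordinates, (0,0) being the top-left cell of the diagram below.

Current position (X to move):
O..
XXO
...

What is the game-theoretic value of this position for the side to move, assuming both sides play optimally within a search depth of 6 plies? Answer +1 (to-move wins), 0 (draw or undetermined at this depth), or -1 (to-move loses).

p1 X@[O../XXO/...]: (0,1)[OX./XXO/...]+0* (0,2)[O.X/XXO/...]+0 (2,0)[O../XXO/X..]-1 (2,1)[O../XXO/.X.]+0 (2,2)[O../XXO/..X]+0
p2 O@[OX./XXO/...]: (0,2)[OXO/XXO/...]-1 (2,0)[OX./XXO/O..]-1 (2,1)[OX./XXO/.O.]+0* (2,2)[OX./XXO/..O]-1
p3 X@[OX./XXO/.O.]: (0,2)[OXX/XXO/.O.]+0* (2,0)[OX./XXO/XO.]+0 (2,2)[OX./XXO/.OX]+0
p4 O@[OXX/XXO/.O.]: (2,0)[OXX/XXO/OO.]+0* (2,2)[OXX/XXO/.OO]-1
p5 X@[OXX/XXO/OO.]: (2,2)[OXX/XXO/OOX]+0*
p6 O@[OXX/XXO/OOX] terminal +0; root [O../XXO/...] d6

value(O../XXO/..., X) = 0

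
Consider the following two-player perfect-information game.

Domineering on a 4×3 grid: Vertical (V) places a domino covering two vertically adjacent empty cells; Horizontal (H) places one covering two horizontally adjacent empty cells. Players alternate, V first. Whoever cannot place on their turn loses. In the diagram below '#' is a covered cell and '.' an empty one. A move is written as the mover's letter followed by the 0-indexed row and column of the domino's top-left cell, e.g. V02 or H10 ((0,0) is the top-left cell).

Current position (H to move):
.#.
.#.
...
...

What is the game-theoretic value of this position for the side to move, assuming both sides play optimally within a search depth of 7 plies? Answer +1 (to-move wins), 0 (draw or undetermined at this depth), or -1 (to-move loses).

p1 H@[.#./.#./.../...]: H20[.#./.#./##./...]-1* H21[.#./.#./.##/...]-1 H30[.#./.#./.../##.]-1 H31[.#./.#./.../.##]-1
p2 V@[.#./.#./##./...]: V00[##./##./##./...]+1* V02[.##/.##/##./...]+1 V12[.#./.##/###/...]+1 V22[.#./.#./###/..#]+1
p3 H@[##./##./##./...]: H30[##./##./##./##.]-1* H31[##./##./##./.##]-1
p4 V@[##./##./##./##.]: V02[###/###/##./##.]+1* V12[##./###/###/##.]+1 V22[##./##./###/###]+1
p5 H@[###/###/##./##.] terminal -1; root [.#./.#./.../...] d7

value(.#./.#./.../..., H) = -1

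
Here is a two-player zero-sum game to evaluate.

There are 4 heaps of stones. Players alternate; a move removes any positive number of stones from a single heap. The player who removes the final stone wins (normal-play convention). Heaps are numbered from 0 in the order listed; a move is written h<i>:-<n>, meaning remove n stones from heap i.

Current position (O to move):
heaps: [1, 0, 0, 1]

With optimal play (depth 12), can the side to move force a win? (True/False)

ply 1, O at (1,0,0,1) | h0:-1=-1→(0,0,0,1)*; h3:-1=-1→(1,0,0,0)
ply 2, X at (0,0,0,1) | h3:-1=+1→(0,0,0,0)*
ply 3: (0,0,0,0) is terminal -1 (O); from (1,0,0,1) depth 12

O winning at [(1,0,0,1)]: False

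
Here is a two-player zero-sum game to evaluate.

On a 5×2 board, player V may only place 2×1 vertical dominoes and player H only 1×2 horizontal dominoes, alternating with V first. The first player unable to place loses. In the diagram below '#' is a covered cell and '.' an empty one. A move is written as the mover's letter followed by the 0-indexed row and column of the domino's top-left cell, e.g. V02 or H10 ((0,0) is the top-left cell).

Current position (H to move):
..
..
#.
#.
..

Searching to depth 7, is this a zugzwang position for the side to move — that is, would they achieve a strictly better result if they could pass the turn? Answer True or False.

zugzwang(../../#./#./.., H) = False

[../../#./#./..] H move#1: H00:+1/##/../#./#./..*, H10:+1/../##/#./#./.., H40:-1/../../#./#./##
[##/../#./#./..] V move#2: V11:-1/##/.#/##/#./..*, V21:-1/##/../##/##/.., V31:-1/##/../#./##/.#
[##/.#/##/#./..] H move#3: H40:+1/##/.#/##/#./##*
[##/.#/##/#./##] end (terminal -1, V#4); searched ../../#./#./.. to 7
if H skipped the turn, V would face:
~ [../../#./#./..] V move#1: V00:+1/#./#./#./#./..*, V01:+1/.#/.#/#./#./.., V11:+1/../.#/##/#./.., V21:-1/../../##/##/.., V31:-1/../../#./##/.#
~ [#./#./#./#./..] H move#2: H40:-1/#./#./#./#./##*
~ [#./#./#./#./##] V move#3: V01:+1/##/##/#./#./##*, V11:+1/#./##/##/#./##, V21:+1/#./#./##/##/##
~ [##/##/#./#./##] end (terminal -1, H#4); searched ../../#./#./.. to 7
compare (H): move=+1 vs pass=-1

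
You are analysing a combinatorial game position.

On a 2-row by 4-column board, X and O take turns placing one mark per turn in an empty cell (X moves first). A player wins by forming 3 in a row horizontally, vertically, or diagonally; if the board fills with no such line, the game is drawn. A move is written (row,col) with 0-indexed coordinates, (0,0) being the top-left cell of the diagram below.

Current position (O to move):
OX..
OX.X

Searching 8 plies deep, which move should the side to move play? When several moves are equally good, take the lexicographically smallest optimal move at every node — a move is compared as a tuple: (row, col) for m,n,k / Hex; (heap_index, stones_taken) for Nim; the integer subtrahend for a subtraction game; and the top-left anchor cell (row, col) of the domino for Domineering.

p1 O@[OX../OX.X]: (0,2)[OXO./OX.X]-1 (0,3)[OX.O/OX.X]-1 (1,2)[OX../OXOX]+0*
p2 X@[OX../OXOX]: (0,2)[OXX./OXOX]+0* (0,3)[OX.X/OXOX]+0
p3 O@[OXX./OXOX]: (0,3)[OXXO/OXOX]+0*
p4 X@[OXXO/OXOX] terminal +0; root [OX../OX.X] d8

O's best at [OX../OX.X]: (1,2)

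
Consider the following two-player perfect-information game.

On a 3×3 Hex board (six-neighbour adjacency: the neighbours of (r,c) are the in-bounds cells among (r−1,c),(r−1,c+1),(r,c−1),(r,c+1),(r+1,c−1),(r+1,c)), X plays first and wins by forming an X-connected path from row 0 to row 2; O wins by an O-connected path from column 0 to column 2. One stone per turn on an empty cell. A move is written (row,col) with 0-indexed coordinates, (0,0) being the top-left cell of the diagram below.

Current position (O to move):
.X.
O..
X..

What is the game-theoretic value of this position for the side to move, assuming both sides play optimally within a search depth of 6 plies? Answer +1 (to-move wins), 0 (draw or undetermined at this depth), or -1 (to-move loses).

value(.X./O../X.., O) = +1

p1 O@[.X./O../X..]: (0,0)[OX./O../X..]-1 (0,2)[.XO/O../X..]-1 (1,1)[.X./OO./X..]+1* (1,2)[.X./O.O/X..]-1 (2,1)[.X./O../XO.]-1 (2,2)[.X./O../X.O]-1
p2 X@[.X./OO./X..]: (0,0)[XX./OO./X..]-1* (0,2)[.XX/OO./X..]-1 (1,2)[.X./OOX/X..]-1 (2,1)[.X./OO./XX.]-1 (2,2)[.X./OO./X.X]-1
p3 O@[XX./OO./X..]: (0,2)[XXO/OO./X..]+1* (1,2)[XX./OOO/X..]+1 (2,1)[XX./OO./XO.]+1 (2,2)[XX./OO./X.O]+1
p4 X@[XXO/OO./X..] terminal -1; root [.X./O../X..] d6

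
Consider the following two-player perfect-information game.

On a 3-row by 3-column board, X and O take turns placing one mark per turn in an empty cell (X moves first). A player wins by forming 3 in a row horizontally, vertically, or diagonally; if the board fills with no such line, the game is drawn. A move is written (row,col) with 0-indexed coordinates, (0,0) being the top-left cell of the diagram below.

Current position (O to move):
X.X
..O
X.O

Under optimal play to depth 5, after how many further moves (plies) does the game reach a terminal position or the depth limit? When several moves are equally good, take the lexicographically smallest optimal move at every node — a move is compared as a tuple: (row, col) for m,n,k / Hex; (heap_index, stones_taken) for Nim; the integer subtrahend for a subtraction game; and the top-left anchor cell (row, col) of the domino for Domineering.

PV length from [X.X/..O/X.O]: 2 plies

p1 O@[X.X/..O/X.O]: (0,1)[XOX/..O/X.O]-1* (1,0)[X.X/O.O/X.O]-1 (1,1)[X.X/.OO/X.O]-1 (2,1)[X.X/..O/XOO]-1
p2 X@[XOX/..O/X.O]: (1,0)[XOX/X.O/X.O]+1* (1,1)[XOX/.XO/X.O]+1 (2,1)[XOX/..O/XXO]+1
p3 O@[XOX/X.O/X.O] terminal -1; root [X.X/..O/X.O] d5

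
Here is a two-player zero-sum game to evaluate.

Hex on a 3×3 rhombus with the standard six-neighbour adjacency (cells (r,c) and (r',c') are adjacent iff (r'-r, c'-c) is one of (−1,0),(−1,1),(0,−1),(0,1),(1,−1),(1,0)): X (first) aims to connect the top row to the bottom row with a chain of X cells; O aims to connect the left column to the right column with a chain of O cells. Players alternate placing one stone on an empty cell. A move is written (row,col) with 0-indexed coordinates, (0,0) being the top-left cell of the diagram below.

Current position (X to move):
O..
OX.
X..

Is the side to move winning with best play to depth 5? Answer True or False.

X winning at [O../OX./X..]: True

ply 1, X at O../OX./X.. | (0,1)=+1→OX./OX./X..*; (0,2)=+1→O.X/OX./X..; (1,2)=+1→O../OXX/X..; (2,1)=+1→O../OX./XX.; (2,2)=+1→O../OX./X.X
ply 2: OX./OX./X.. is terminal -1 (O); from O../OX./X.. depth 5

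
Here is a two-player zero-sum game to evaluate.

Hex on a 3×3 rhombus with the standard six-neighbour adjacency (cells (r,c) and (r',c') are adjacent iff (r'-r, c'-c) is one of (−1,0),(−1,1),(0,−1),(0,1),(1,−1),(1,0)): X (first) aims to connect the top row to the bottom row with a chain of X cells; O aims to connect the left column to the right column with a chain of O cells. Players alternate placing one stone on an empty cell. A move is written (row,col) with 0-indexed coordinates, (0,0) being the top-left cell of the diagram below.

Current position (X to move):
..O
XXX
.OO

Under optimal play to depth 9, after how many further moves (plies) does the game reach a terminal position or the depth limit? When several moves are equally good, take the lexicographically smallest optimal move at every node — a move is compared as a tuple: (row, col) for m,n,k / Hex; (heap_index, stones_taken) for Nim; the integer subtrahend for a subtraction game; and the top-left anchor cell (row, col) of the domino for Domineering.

ply 1, X at ..O/XXX/.OO | (0,0)=-1→X.O/XXX/.OO; (0,1)=-1→.XO/XXX/.OO; (2,0)=+1→..O/XXX/XOO*
ply 2, O at ..O/XXX/XOO | (0,0)=-1→O.O/XXX/XOO*; (0,1)=-1→.OO/XXX/XOO
ply 3, X at O.O/XXX/XOO | (0,1)=+1→OXO/XXX/XOO*
ply 4: OXO/XXX/XOO is terminal -1 (O); from ..O/XXX/.OO depth 9

PV length from [..O/XXX/.OO]: 3 plies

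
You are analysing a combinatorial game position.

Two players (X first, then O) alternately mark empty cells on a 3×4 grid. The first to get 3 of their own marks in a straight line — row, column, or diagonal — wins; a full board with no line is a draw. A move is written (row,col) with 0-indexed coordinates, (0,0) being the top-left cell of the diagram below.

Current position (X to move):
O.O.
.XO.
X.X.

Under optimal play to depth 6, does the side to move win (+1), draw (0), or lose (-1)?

value(O.O./.XO./X.X., X) = +1

p1 X@[O.O./.XO./X.X.]: (0,1)[OXO./.XO./X.X.]+0 (0,3)[O.OX/.XO./X.X.]-1 (1,0)[O.O./XXO./X.X.]-1 (1,3)[O.O./.XOX/X.X.]-1 (2,1)[O.O./.XO./XXX.]+1* (2,3)[O.O./.XO./X.XX]-1
p2 O@[O.O./.XO./XXX.] terminal -1; root [O.O./.XO./X.X.] d6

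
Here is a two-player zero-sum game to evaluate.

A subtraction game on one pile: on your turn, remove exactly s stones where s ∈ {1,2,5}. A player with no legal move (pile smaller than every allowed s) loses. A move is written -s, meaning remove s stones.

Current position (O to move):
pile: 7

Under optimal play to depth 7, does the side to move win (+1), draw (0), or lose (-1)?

[7] O move#1: -1:+1/6*, -2:-1/5, -5:-1/2
[6] X move#2: -1:-1/5*, -2:-1/4, -5:-1/1
[5] O move#3: -1:-1/4, -2:+1/3*, -5:+1/0
[3] X move#4: -1:-1/2*, -2:-1/1
[2] O move#5: -1:-1/1, -2:+1/0*
[0] end (terminal -1, X#6); searched 7 to 7

value(7, O) = +1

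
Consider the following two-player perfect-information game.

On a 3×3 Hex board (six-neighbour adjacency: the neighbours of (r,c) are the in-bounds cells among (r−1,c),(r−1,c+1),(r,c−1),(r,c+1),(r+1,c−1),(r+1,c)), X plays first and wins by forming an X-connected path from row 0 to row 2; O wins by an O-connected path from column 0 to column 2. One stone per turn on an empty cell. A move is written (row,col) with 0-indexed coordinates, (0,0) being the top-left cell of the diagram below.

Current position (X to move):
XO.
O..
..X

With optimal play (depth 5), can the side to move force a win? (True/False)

ply 1, X at XO./O../..X | (0,2)=+1→XOX/O../..X*; (1,1)=-1→XO./OX./..X; (1,2)=-1→XO./O.X/..X; (2,0)=-1→XO./O../X.X; (2,1)=-1→XO./O../.XX
ply 2, O at XOX/O../..X | (1,1)=-1→XOX/OO./..X*; (1,2)=-1→XOX/O.O/..X; (2,0)=-1→XOX/O../O.X; (2,1)=-1→XOX/O../.OX
ply 3, X at XOX/OO./..X | (1,2)=+1→XOX/OOX/..X*; (2,0)=-1→XOX/OO./X.X; (2,1)=-1→XOX/OO./.XX
ply 4: XOX/OOX/..X is terminal -1 (O); from XO./O../..X depth 5

X winning at [XO./O../..X]: True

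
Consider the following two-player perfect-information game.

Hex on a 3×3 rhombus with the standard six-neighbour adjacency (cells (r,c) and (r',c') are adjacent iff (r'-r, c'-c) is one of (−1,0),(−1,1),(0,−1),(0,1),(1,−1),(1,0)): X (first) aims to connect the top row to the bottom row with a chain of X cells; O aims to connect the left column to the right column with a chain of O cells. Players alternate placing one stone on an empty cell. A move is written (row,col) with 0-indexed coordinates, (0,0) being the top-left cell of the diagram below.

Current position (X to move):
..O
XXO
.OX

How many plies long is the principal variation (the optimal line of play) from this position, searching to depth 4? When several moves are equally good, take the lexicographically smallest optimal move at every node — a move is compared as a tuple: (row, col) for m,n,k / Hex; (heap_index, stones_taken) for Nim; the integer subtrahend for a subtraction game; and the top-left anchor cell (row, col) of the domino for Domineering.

PV length from [..O/XXO/.OX]: 3 plies

[..O/XXO/.OX] X move#1: (0,0):-1/X.O/XXO/.OX, (0,1):-1/.XO/XXO/.OX, (2,0):+1/..O/XXO/XOX*
[..O/XXO/XOX] O move#2: (0,0):-1/O.O/XXO/XOX*, (0,1):-1/.OO/XXO/XOX
[O.O/XXO/XOX] X move#3: (0,1):+1/OXO/XXO/XOX*
[OXO/XXO/XOX] end (terminal -1, O#4); searched ..O/XXO/.OX to 4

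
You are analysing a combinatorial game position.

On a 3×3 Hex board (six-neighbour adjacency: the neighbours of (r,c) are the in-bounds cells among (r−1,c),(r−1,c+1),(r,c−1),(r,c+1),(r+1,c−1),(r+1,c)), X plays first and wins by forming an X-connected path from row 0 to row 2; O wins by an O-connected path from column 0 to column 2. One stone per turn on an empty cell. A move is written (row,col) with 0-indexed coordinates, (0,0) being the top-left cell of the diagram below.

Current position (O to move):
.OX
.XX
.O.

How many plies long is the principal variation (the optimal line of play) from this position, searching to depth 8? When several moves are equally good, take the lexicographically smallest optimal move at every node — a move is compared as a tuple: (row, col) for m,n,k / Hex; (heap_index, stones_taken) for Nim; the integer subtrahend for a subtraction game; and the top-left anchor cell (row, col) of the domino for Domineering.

ply 1, O at .OX/.XX/.O. | (0,0)=-1→OOX/.XX/.O.*; (1,0)=-1→.OX/OXX/.O.; (2,0)=-1→.OX/.XX/OO.; (2,2)=-1→.OX/.XX/.OO
ply 2, X at OOX/.XX/.O. | (1,0)=+1→OOX/XXX/.O.*; (2,0)=+1→OOX/.XX/XO.; (2,2)=+1→OOX/.XX/.OX
ply 3, O at OOX/XXX/.O. | (2,0)=-1→OOX/XXX/OO.*; (2,2)=-1→OOX/XXX/.OO
ply 4, X at OOX/XXX/OO. | (2,2)=+1→OOX/XXX/OOX*
ply 5: OOX/XXX/OOX is terminal -1 (O); from .OX/.XX/.O. depth 8

PV length from [.OX/.XX/.O.]: 4 plies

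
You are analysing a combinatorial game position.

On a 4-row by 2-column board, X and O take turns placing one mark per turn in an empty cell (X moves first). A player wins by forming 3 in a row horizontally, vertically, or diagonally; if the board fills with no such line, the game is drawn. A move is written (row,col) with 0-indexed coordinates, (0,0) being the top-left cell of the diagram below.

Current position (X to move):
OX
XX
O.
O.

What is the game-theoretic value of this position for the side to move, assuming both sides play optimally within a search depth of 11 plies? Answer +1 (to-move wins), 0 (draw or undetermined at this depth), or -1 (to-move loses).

p1 X@[OX/XX/O./O.]: (2,1)[OX/XX/OX/O.]+1* (3,1)[OX/XX/O./OX]+0
p2 O@[OX/XX/OX/O.] terminal -1; root [OX/XX/O./O.] d11

value(OX/XX/O./O., X) = +1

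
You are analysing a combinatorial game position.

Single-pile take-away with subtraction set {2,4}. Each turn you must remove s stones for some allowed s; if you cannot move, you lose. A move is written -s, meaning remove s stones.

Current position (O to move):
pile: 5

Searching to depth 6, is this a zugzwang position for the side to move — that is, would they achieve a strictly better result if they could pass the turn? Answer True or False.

[5] O move#1: -2:-1/3, -4:+1/1*
[1] end (terminal -1, X#2); searched 5 to 6
if O skipped the turn, X would face:
~ [5] X move#1: -2:-1/3, -4:+1/1*
~ [1] end (terminal -1, O#2); searched 5 to 6
compare (O): move=+1 vs pass=-1

zugzwang(5, O) = False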